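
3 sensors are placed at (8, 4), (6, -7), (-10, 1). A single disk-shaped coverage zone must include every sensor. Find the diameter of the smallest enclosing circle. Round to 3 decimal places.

19.009

Call the three points A, B, C in the order given.
Side lengths²: AB² = 125, AC² = 333, BC² = 320.
Since AC² = 333 < 320 + 125 = 445, the triangle is acute, so the smallest enclosing circle is the circumcircle.
Circumcentre = (-0.5625, -0.125), r² = 90.33203125.
Diameter = 2r = 2√(90.33203125) ≈ 19.009.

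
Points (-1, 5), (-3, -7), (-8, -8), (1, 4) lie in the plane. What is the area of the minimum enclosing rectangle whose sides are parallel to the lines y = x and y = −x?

In coordinates u = x + y, v = x − y the rectangle is axis-aligned; the map (x,y)→(u,v) scales areas by 2.
u-values: 4, -10, -16, 5; range = 5 − (-16) = 21.
v-values: -6, 4, 0, -3; range = 4 − (-6) = 10.
Area = (21 × 10) / 2 = 105.

105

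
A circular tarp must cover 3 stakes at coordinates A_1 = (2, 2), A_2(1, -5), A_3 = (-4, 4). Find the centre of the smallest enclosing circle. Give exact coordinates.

Side lengths²: A_1A_2² = 50, A_1A_3² = 40, A_2A_3² = 106.
Since A_2A_3² = 106 ≥ 50 + 40 = 90, the angle opposite A_2A_3 is not acute, so the smallest enclosing circle has A_2A_3 as diameter.
Centre = midpoint of A_2A_3 = (-1.5, -0.5), r² = 106/4 = 26.5.
Centre = (-1.5, -0.5).

(-1.5, -0.5)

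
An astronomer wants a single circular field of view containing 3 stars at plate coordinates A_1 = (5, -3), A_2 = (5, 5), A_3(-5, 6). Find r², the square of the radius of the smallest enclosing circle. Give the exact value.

Side lengths²: A_1A_2² = 64, A_1A_3² = 181, A_2A_3² = 101.
Since A_1A_3² = 181 ≥ 101 + 64 = 165, the angle opposite A_1A_3 is not acute, so the smallest enclosing circle has A_1A_3 as diameter.
Centre = midpoint of A_1A_3 = (0, 1.5), r² = 181/4 = 45.25.

45.25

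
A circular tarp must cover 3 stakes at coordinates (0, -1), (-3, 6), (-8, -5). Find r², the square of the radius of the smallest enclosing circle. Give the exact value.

Call the three points A, B, C in the order given.
Side lengths²: AB² = 58, AC² = 80, BC² = 146.
Since BC² = 146 ≥ 80 + 58 = 138, the angle opposite BC is not acute, so the smallest enclosing circle has BC as diameter.
Centre = midpoint of BC = (-5.5, 0.5), r² = 146/4 = 36.5.

36.5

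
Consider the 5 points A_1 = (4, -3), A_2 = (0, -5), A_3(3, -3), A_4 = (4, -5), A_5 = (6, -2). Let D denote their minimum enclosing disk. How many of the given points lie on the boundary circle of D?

2

A smallest enclosing disk is always determined by at most three of the input points on its boundary.
The farthest pair is A_2–A_5 with squared distance 45. The circle on this segment as diameter has centre (3, -3.5) and r² = 45/4 = 11.25.
Check A_1: distance² to centre = 1.25 ≤ 11.25, so it lies inside.
All remaining points lie in this disk, and no smaller disk contains both endpoints, so this is the minimum enclosing circle.
The points at distance exactly r from the centre are A_2, A_5 — 2 points.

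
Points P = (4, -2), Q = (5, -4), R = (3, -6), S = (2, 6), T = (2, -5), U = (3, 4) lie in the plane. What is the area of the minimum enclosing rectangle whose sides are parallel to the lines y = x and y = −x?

71.5

In coordinates u = x + y, v = x − y the rectangle is axis-aligned; the map (x,y)→(u,v) scales areas by 2.
u-values: 2, 1, -3, 8, -3, 7; range = 8 − (-3) = 11.
v-values: 6, 9, 9, -4, 7, -1; range = 9 − (-4) = 13.
Area = (11 × 13) / 2 = 71.5.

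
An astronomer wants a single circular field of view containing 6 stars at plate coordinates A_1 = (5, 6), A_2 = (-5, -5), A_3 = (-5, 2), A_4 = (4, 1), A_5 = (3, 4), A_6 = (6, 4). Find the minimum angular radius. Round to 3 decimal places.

7.433

A smallest enclosing disk is always determined by at most three of the input points on its boundary.
The farthest pair is A_1–A_2 with squared distance 221. The circle on this segment as diameter has centre (0, 0.5) and r² = 221/4 = 55.25.
Check A_3: distance² to centre = 27.25 ≤ 55.25, so it lies inside.
All remaining points lie in this disk, and no smaller disk contains both endpoints, so this is the minimum enclosing circle.
r = √(55.25) ≈ 7.433.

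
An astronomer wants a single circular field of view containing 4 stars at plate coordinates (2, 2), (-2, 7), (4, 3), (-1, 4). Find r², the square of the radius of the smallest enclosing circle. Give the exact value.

A smallest enclosing disk is always determined by at most three of the input points on its boundary.
The farthest pair is (-2, 7)–(4, 3) with squared distance 52. The circle on this segment as diameter has centre (1, 5) and r² = 52/4 = 13.
Check (2, 2): distance² to centre = 10 ≤ 13, so it lies inside.
All remaining points lie in this disk, and no smaller disk contains both endpoints, so this is the minimum enclosing circle.

13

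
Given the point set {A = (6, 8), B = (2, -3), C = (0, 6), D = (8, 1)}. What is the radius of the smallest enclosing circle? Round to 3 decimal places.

5.852

The farthest pair is A–B with squared distance 137. The circle on this segment as diameter has centre (4, 2.5) and r² = 137/4 = 34.25.
Check C: distance² to centre = 28.25 ≤ 34.25, so it lies inside.
All remaining points lie in this disk, and no smaller disk contains both endpoints, so this is the minimum enclosing circle.
r = √(34.25) ≈ 5.852.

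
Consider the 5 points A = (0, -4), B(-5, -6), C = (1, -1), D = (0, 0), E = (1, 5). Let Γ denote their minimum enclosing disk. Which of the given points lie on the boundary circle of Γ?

B, E

The farthest pair is B–E with squared distance 157. The circle on this segment as diameter has centre (-2, -0.5) and r² = 157/4 = 39.25.
Check A: distance² to centre = 16.25 ≤ 39.25, so it lies inside.
All remaining points lie in this disk, and no smaller disk contains both endpoints, so this is the minimum enclosing circle.
The points at distance exactly r from the centre are B, E — 2 points.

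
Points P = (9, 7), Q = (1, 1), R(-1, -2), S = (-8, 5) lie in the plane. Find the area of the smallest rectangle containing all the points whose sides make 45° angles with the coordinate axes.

142.5

In coordinates u = x + y, v = x − y the rectangle is axis-aligned; the map (x,y)→(u,v) scales areas by 2.
u-values: 16, 2, -3, -3; range = 16 − (-3) = 19.
v-values: 2, 0, 1, -13; range = 2 − (-13) = 15.
Area = (19 × 15) / 2 = 142.5.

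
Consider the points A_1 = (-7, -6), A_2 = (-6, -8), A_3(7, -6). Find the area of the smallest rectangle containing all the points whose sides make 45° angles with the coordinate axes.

In coordinates u = x + y, v = x − y the rectangle is axis-aligned; the map (x,y)→(u,v) scales areas by 2.
u-values: -13, -14, 1; range = 1 − (-14) = 15.
v-values: -1, 2, 13; range = 13 − (-1) = 14.
Area = (15 × 14) / 2 = 105.

105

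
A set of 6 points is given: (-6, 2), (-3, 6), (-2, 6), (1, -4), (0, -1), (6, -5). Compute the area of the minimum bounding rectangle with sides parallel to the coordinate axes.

x ranges over [-6, 6], width 12.
y ranges over [-5, 6], height 11.
Area = 12 × 11 = 132.

132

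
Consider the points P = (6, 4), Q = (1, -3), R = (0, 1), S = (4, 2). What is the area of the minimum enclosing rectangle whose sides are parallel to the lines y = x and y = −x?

In coordinates u = x + y, v = x − y the rectangle is axis-aligned; the map (x,y)→(u,v) scales areas by 2.
u-values: 10, -2, 1, 6; range = 10 − (-2) = 12.
v-values: 2, 4, -1, 2; range = 4 − (-1) = 5.
Area = (12 × 5) / 2 = 30.

30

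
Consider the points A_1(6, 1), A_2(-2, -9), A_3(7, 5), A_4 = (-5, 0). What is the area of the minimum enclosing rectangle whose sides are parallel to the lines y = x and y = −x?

In coordinates u = x + y, v = x − y the rectangle is axis-aligned; the map (x,y)→(u,v) scales areas by 2.
u-values: 7, -11, 12, -5; range = 12 − (-11) = 23.
v-values: 5, 7, 2, -5; range = 7 − (-5) = 12.
Area = (23 × 12) / 2 = 138.

138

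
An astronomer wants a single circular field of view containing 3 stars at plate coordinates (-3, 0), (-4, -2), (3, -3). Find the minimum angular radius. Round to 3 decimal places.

Call the three points A, B, C in the order given.
Side lengths²: AB² = 5, AC² = 45, BC² = 50.
Since BC² = 50 ≥ 45 + 5 = 50, the angle opposite BC is not acute, so the smallest enclosing circle has BC as diameter.
Centre = midpoint of BC = (-0.5, -2.5), r² = 50/4 = 12.5.
r = √(12.5) ≈ 3.536.

3.536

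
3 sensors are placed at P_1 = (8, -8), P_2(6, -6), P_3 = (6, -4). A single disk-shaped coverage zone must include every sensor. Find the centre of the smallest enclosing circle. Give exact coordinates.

Side lengths²: P_1P_2² = 8, P_1P_3² = 20, P_2P_3² = 4.
Since P_1P_3² = 20 ≥ 8 + 4 = 12, the angle opposite P_1P_3 is not acute, so the smallest enclosing circle has P_1P_3 as diameter.
Centre = midpoint of P_1P_3 = (7, -6), r² = 20/4 = 5.
Centre = (7, -6).

(7, -6)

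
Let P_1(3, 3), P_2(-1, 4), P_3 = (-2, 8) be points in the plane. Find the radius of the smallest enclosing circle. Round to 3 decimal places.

Side lengths²: P_1P_2² = 17, P_1P_3² = 50, P_2P_3² = 17.
Since P_1P_3² = 50 ≥ 17 + 17 = 34, the angle opposite P_1P_3 is not acute, so the smallest enclosing circle has P_1P_3 as diameter.
Centre = midpoint of P_1P_3 = (0.5, 5.5), r² = 50/4 = 12.5.
r = √(12.5) ≈ 3.536.

3.536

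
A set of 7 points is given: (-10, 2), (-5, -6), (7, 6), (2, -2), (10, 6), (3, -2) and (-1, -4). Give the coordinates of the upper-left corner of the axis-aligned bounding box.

x-range [-10, 10], y-range [-6, 6].
The upper-left corner is (-10, 6).

(-10, 6)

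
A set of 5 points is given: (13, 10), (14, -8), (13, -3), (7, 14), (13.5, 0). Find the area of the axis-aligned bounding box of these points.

x ranges over [7, 14], width 7.
y ranges over [-8, 14], height 22.
Area = 7 × 22 = 154.

154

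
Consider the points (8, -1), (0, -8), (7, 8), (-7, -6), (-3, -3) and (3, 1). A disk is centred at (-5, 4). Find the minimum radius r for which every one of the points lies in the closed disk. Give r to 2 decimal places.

The required radius is the distance from (-5, 4) to the farthest point.
Squared distances: 194, 169, 160, 104, 53, 73.
Maximum is 194, attained at (8, -1).
r = √194 ≈ 13.93.

13.93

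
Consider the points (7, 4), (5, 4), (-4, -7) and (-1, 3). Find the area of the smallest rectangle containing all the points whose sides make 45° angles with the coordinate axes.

77

In coordinates u = x + y, v = x − y the rectangle is axis-aligned; the map (x,y)→(u,v) scales areas by 2.
u-values: 11, 9, -11, 2; range = 11 − (-11) = 22.
v-values: 3, 1, 3, -4; range = 3 − (-4) = 7.
Area = (22 × 7) / 2 = 77.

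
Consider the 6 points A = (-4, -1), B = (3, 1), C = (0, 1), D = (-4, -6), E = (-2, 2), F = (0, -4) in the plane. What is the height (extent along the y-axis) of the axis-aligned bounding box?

8

max y = 2, min y = -6, so height = 8.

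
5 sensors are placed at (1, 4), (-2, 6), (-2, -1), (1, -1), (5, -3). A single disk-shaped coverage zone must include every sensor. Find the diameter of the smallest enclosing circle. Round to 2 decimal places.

11.40

A smallest enclosing disk is always determined by at most three of the input points on its boundary.
The farthest pair is (-2, 6)–(5, -3) with squared distance 130. The circle on this segment as diameter has centre (1.5, 1.5) and r² = 130/4 = 32.5.
Check (1, 4): distance² to centre = 6.5 ≤ 32.5, so it lies inside.
All remaining points lie in this disk, and no smaller disk contains both endpoints, so this is the minimum enclosing circle.
Diameter = 2r = 2√(32.5) ≈ 11.40.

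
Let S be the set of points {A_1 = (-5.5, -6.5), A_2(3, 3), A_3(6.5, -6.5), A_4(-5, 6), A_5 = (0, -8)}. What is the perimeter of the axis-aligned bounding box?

52

Width = max x − min x = 6.5 − (-5.5) = 12.
Height = max y − min y = 6 − (-8) = 14.
Perimeter = 2(12 + 14) = 52.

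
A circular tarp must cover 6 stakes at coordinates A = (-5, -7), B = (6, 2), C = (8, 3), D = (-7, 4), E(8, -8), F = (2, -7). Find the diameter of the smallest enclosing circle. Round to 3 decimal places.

The minimum enclosing circle of a finite set is fixed by two of the points (as a diameter) or three (as a circumcircle).
The farthest pair is D–E with squared distance 369. The circle on this segment as diameter has centre (0.5, -2) and r² = 369/4 = 92.25.
Check A: distance² to centre = 55.25 ≤ 92.25, so it lies inside.
All remaining points lie in this disk, and no smaller disk contains both endpoints, so this is the minimum enclosing circle.
Diameter = 2r = 2√(92.25) ≈ 19.209.

19.209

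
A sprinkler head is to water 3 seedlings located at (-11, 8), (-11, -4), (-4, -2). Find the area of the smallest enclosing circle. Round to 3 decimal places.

Call the three points A, B, C in the order given.
Side lengths²: AB² = 144, AC² = 149, BC² = 53.
Since AC² = 149 < 144 + 53 = 197, the triangle is acute, so the smallest enclosing circle is the circumcircle.
Circumcentre = (-125/14, 2), r² = 7897/196.
Area = π·r² = π·7897/196 ≈ 126.577.

126.577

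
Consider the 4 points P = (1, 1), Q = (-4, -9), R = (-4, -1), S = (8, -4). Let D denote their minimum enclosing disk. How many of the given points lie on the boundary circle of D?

3

A smallest enclosing disk is always determined by at most three of the input points on its boundary.
The minimum enclosing circle is determined by three boundary points: Q, R, S.
Their circumcentre is (1.375, -5) with r² = 44.890625.
The farthest remaining point P is at distance² 36.140625 ≤ 44.890625.
The points at distance exactly r from the centre are Q, R, S — 3 points.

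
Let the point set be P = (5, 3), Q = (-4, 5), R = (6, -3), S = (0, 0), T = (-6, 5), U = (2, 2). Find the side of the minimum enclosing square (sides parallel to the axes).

The bounding box has width 12 and height 8.
An axis-aligned square enclosing the set must have side ≥ max(width, height).
So the minimum side is max(12, 8) = 12.

12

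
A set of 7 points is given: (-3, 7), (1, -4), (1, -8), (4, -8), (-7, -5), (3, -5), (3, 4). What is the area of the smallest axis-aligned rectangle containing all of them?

165

x ranges over [-7, 4], width 11.
y ranges over [-8, 7], height 15.
Area = 11 × 15 = 165.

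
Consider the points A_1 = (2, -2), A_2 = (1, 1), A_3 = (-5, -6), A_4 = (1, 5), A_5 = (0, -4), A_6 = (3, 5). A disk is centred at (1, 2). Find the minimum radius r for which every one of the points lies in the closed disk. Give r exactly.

The required radius is the distance from (1, 2) to the farthest point.
Squared distances: 17, 1, 100, 9, 37, 13.
Maximum is 100, attained at A_3.
r = √100 = 10.

10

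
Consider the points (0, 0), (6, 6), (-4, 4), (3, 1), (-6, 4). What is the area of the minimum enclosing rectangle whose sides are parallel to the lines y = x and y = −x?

In coordinates u = x + y, v = x − y the rectangle is axis-aligned; the map (x,y)→(u,v) scales areas by 2.
u-values: 0, 12, 0, 4, -2; range = 12 − (-2) = 14.
v-values: 0, 0, -8, 2, -10; range = 2 − (-10) = 12.
Area = (14 × 12) / 2 = 84.

84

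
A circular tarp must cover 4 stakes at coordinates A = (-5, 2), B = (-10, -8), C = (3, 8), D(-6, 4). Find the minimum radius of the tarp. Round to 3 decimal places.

10.308

A smallest enclosing disk is always determined by at most three of the input points on its boundary.
The farthest pair is B–C with squared distance 425. The circle on this segment as diameter has centre (-3.5, 0) and r² = 425/4 = 106.25.
Check A: distance² to centre = 6.25 ≤ 106.25, so it lies inside.
All remaining points lie in this disk, and no smaller disk contains both endpoints, so this is the minimum enclosing circle.
r = √(106.25) ≈ 10.308.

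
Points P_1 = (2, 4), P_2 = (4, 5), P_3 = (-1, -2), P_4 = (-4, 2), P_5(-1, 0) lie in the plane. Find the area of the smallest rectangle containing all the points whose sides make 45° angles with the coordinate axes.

42

In coordinates u = x + y, v = x − y the rectangle is axis-aligned; the map (x,y)→(u,v) scales areas by 2.
u-values: 6, 9, -3, -2, -1; range = 9 − (-3) = 12.
v-values: -2, -1, 1, -6, -1; range = 1 − (-6) = 7.
Area = (12 × 7) / 2 = 42.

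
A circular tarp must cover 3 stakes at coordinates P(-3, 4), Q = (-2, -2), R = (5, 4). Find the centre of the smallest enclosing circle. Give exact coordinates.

(1, 19/12)

Side lengths²: PQ² = 37, PR² = 64, QR² = 85.
Since QR² = 85 < 64 + 37 = 101, the triangle is acute, so the smallest enclosing circle is the circumcircle.
Circumcentre = (1, 19/12), r² = 3145/144.
Centre = (1, 19/12).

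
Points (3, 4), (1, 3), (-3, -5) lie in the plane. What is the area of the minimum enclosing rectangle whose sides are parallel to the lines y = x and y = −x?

30

In coordinates u = x + y, v = x − y the rectangle is axis-aligned; the map (x,y)→(u,v) scales areas by 2.
u-values: 7, 4, -8; range = 7 − (-8) = 15.
v-values: -1, -2, 2; range = 2 − (-2) = 4.
Area = (15 × 4) / 2 = 30.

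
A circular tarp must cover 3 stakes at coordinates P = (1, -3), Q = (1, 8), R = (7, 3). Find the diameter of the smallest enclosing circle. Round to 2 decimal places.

11.05

Side lengths²: PQ² = 121, PR² = 72, QR² = 61.
Since PQ² = 121 < 72 + 61 = 133, the triangle is acute, so the smallest enclosing circle is the circumcircle.
Circumcentre = (1.5, 2.5), r² = 30.5.
Diameter = 2r = 2√(30.5) ≈ 11.05.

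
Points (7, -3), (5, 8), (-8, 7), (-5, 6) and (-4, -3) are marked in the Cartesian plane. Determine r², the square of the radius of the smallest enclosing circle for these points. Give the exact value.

81.25

The farthest pair is (7, -3)–(-8, 7) with squared distance 325. The circle on this segment as diameter has centre (-0.5, 2) and r² = 325/4 = 81.25.
Check (5, 8): distance² to centre = 66.25 ≤ 81.25, so it lies inside.
All remaining points lie in this disk, and no smaller disk contains both endpoints, so this is the minimum enclosing circle.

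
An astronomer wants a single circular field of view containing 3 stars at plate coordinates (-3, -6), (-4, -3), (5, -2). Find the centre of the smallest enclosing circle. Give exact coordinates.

Call the three points A, B, C in the order given.
Side lengths²: AB² = 10, AC² = 80, BC² = 82.
Since BC² = 82 < 80 + 10 = 90, the triangle is acute, so the smallest enclosing circle is the circumcircle.
Circumcentre = (4/7, -22/7), r² = 1025/49.
Centre = (4/7, -22/7).

(4/7, -22/7)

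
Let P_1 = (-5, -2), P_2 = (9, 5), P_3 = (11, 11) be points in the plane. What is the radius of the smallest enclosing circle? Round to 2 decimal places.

10.31

Side lengths²: P_1P_2² = 245, P_1P_3² = 425, P_2P_3² = 40.
Since P_1P_3² = 425 ≥ 245 + 40 = 285, the angle opposite P_1P_3 is not acute, so the smallest enclosing circle has P_1P_3 as diameter.
Centre = midpoint of P_1P_3 = (3, 4.5), r² = 425/4 = 106.25.
r = √(106.25) ≈ 10.31.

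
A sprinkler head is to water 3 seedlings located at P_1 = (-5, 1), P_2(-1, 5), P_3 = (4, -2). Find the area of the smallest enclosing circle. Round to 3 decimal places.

72.649

Side lengths²: P_1P_2² = 32, P_1P_3² = 90, P_2P_3² = 74.
Since P_1P_3² = 90 < 74 + 32 = 106, the triangle is acute, so the smallest enclosing circle is the circumcircle.
Circumcentre = (-0.25, 0.25), r² = 23.125.
Area = π·r² = π·23.125 ≈ 72.649.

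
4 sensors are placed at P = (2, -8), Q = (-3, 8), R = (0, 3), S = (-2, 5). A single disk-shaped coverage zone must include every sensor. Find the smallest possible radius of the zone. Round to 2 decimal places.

The minimum enclosing circle of a finite set is fixed by two of the points (as a diameter) or three (as a circumcircle).
The farthest pair is P–Q with squared distance 281. The circle on this segment as diameter has centre (-0.5, 0) and r² = 281/4 = 70.25.
Check R: distance² to centre = 9.25 ≤ 70.25, so it lies inside.
All remaining points lie in this disk, and no smaller disk contains both endpoints, so this is the minimum enclosing circle.
r = √(70.25) ≈ 8.38.

8.38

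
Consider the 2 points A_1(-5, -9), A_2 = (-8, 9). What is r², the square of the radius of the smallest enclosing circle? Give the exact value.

83.25

The smallest circle enclosing two points has them as diameter endpoints.
Centre = midpoint = (-6.5, 0); r² = |A_1A_2|²/4 = 333/4 = 83.25.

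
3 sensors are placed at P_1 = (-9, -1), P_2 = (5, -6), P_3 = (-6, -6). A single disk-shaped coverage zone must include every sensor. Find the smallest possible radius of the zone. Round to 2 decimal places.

7.43

Side lengths²: P_1P_2² = 221, P_1P_3² = 34, P_2P_3² = 121.
Since P_1P_2² = 221 ≥ 121 + 34 = 155, the angle opposite P_1P_2 is not acute, so the smallest enclosing circle has P_1P_2 as diameter.
Centre = midpoint of P_1P_2 = (-2, -3.5), r² = 221/4 = 55.25.
r = √(55.25) ≈ 7.43.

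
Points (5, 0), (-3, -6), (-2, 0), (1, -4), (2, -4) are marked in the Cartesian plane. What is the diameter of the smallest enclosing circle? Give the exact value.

10

By Welzl's lemma the MEC is supported by two points (diametrically opposite) or three points (on a circumcircle).
The farthest pair is (5, 0)–(-3, -6) with squared distance 100. The circle on this segment as diameter has centre (1, -3) and r² = 100/4 = 25.
Check (-2, 0): distance² to centre = 18 ≤ 25, so it lies inside.
All remaining points lie in this disk, and no smaller disk contains both endpoints, so this is the minimum enclosing circle.
Diameter = 2r = 2√25 = 10.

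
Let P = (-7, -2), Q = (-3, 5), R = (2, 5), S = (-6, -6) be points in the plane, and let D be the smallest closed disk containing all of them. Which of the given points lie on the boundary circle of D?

The farthest pair is R–S with squared distance 185. The circle on this segment as diameter has centre (-2, -0.5) and r² = 185/4 = 46.25.
Check P: distance² to centre = 27.25 ≤ 46.25, so it lies inside.
All remaining points lie in this disk, and no smaller disk contains both endpoints, so this is the minimum enclosing circle.
The points at distance exactly r from the centre are R, S — 2 points.

R, S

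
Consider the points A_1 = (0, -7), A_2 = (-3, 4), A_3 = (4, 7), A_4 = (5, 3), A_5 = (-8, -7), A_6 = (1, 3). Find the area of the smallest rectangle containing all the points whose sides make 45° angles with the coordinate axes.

182

In coordinates u = x + y, v = x − y the rectangle is axis-aligned; the map (x,y)→(u,v) scales areas by 2.
u-values: -7, 1, 11, 8, -15, 4; range = 11 − (-15) = 26.
v-values: 7, -7, -3, 2, -1, -2; range = 7 − (-7) = 14.
Area = (26 × 14) / 2 = 182.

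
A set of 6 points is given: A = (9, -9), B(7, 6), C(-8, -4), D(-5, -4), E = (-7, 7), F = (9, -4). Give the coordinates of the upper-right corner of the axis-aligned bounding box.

(9, 7)

x-range [-8, 9], y-range [-9, 7].
The upper-right corner is (9, 7).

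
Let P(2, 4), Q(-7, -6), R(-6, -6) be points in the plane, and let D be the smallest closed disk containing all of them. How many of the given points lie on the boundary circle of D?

Side lengths²: PQ² = 181, PR² = 164, QR² = 1.
Since PQ² = 181 ≥ 164 + 1 = 165, the angle opposite PQ is not acute, so the smallest enclosing circle has PQ as diameter.
Centre = midpoint of PQ = (-2.5, -1), r² = 181/4 = 45.25.
The points at distance exactly r from the centre are P, Q — 2 points.

2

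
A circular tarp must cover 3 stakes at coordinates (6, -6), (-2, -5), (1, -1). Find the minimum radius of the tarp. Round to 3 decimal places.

4.072

Call the three points A, B, C in the order given.
Side lengths²: AB² = 65, AC² = 50, BC² = 25.
Since AB² = 65 < 50 + 25 = 75, the triangle is acute, so the smallest enclosing circle is the circumcircle.
Circumcentre = (29/14, -69/14), r² = 1625/98.
r = √(1625/98) ≈ 4.072.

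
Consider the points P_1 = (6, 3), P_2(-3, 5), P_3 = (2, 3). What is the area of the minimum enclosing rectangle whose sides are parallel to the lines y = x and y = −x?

38.5

In coordinates u = x + y, v = x − y the rectangle is axis-aligned; the map (x,y)→(u,v) scales areas by 2.
u-values: 9, 2, 5; range = 9 − 2 = 7.
v-values: 3, -8, -1; range = 3 − (-8) = 11.
Area = (7 × 11) / 2 = 38.5.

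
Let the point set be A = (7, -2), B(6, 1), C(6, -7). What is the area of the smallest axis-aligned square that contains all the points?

The bounding box has width 1 and height 8.
An axis-aligned square enclosing the set must have side ≥ max(width, height).
So the minimum side is max(1, 8) = 8.
Area = 8² = 64.

64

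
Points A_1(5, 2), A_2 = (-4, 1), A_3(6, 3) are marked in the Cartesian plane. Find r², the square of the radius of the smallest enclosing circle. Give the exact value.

26

Side lengths²: A_1A_2² = 82, A_1A_3² = 2, A_2A_3² = 104.
Since A_2A_3² = 104 ≥ 82 + 2 = 84, the angle opposite A_2A_3 is not acute, so the smallest enclosing circle has A_2A_3 as diameter.
Centre = midpoint of A_2A_3 = (1, 2), r² = 104/4 = 26.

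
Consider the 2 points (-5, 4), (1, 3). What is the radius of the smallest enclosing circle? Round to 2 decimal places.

3.04

The smallest circle enclosing two points has them as diameter endpoints.
Centre = midpoint = (-2, 3.5); r² = |(-5, 4)−(1, 3)|²/4 = 37/4 = 9.25.
r = √(9.25) ≈ 3.04.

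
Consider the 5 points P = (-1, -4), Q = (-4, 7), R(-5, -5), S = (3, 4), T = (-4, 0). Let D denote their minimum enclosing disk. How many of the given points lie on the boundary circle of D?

The minimum enclosing circle is determined by three boundary points: Q, R, S.
Their circumcentre is (-2.5, 5/6) with r² = 725/18.
The farthest remaining point P is at distance² 461/18 ≤ 725/18.
The points at distance exactly r from the centre are Q, R, S — 3 points.

3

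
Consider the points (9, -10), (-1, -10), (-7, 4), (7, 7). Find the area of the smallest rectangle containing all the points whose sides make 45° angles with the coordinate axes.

375

In coordinates u = x + y, v = x − y the rectangle is axis-aligned; the map (x,y)→(u,v) scales areas by 2.
u-values: -1, -11, -3, 14; range = 14 − (-11) = 25.
v-values: 19, 9, -11, 0; range = 19 − (-11) = 30.
Area = (25 × 30) / 2 = 375.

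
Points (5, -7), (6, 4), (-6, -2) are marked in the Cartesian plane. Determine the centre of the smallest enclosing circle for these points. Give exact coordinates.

Call the three points A, B, C in the order given.
Side lengths²: AB² = 122, AC² = 146, BC² = 180.
Since BC² = 180 < 146 + 122 = 268, the triangle is acute, so the smallest enclosing circle is the circumcircle.
Circumcentre = (22/21, -23/21), r² = 22265/441.
Centre = (22/21, -23/21).

(22/21, -23/21)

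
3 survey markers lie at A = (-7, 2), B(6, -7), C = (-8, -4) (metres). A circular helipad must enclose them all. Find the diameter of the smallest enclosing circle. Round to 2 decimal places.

Side lengths²: AB² = 250, AC² = 37, BC² = 205.
Since AB² = 250 ≥ 205 + 37 = 242, the angle opposite AB is not acute, so the smallest enclosing circle has AB as diameter.
Centre = midpoint of AB = (-0.5, -2.5), r² = 250/4 = 62.5.
Diameter = 2r = 2√(62.5) ≈ 15.81.

15.81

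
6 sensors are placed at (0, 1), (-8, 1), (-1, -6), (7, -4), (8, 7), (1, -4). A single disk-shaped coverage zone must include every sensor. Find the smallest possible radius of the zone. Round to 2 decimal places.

A smallest enclosing disk is always determined by at most three of the input points on its boundary.
The minimum enclosing circle is determined by three boundary points: (-8, 1), (7, -4), (8, 7).
Their circumcentre is (12/17, 36/17) with r² = 22265/289.
The farthest remaining point (-1, -6) is at distance² 19885/289 ≤ 22265/289.
r = √(22265/289) ≈ 8.78.

8.78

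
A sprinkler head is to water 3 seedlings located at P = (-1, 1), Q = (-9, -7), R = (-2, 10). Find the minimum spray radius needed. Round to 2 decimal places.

9.19

Side lengths²: PQ² = 128, PR² = 82, QR² = 338.
Since QR² = 338 ≥ 128 + 82 = 210, the angle opposite QR is not acute, so the smallest enclosing circle has QR as diameter.
Centre = midpoint of QR = (-5.5, 1.5), r² = 338/4 = 84.5.
r = √(84.5) ≈ 9.19.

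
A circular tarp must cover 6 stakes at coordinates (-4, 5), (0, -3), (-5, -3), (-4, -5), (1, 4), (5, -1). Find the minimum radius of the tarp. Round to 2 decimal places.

The minimum enclosing circle is determined by three boundary points: (-4, 5), (-4, -5), (5, -1).
Their circumcentre is (-5/6, 0) with r² = 1261/36.
The farthest remaining point (-5, -3) is at distance² 949/36 ≤ 1261/36.
r = √(1261/36) ≈ 5.92.

5.92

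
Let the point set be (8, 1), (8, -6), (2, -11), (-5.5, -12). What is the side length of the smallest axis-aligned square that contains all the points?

13.5

The bounding box has width 13.5 and height 13.
An axis-aligned square enclosing the set must have side ≥ max(width, height).
So the minimum side is max(13.5, 13) = 13.5.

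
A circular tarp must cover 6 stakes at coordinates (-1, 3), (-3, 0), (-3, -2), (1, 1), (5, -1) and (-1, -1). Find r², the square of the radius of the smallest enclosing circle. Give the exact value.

24505/1444

The minimum enclosing circle is determined by three boundary points: (-1, 3), (-3, -2), (5, -1).
Their circumcentre is (17/19, -25/38) with r² = 24505/1444.
The farthest remaining point (-3, 0) is at distance² 22529/1444 ≤ 24505/1444.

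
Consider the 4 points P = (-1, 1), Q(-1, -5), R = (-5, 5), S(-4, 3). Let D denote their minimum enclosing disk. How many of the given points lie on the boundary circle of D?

2

A smallest enclosing disk is always determined by at most three of the input points on its boundary.
The farthest pair is Q–R with squared distance 116. The circle on this segment as diameter has centre (-3, 0) and r² = 116/4 = 29.
Check P: distance² to centre = 5 ≤ 29, so it lies inside.
All remaining points lie in this disk, and no smaller disk contains both endpoints, so this is the minimum enclosing circle.
The points at distance exactly r from the centre are Q, R — 2 points.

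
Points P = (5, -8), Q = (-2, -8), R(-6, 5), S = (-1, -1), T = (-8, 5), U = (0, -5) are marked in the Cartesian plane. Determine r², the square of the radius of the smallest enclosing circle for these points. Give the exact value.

A smallest enclosing disk is always determined by at most three of the input points on its boundary.
The farthest pair is P–T with squared distance 338. The circle on this segment as diameter has centre (-1.5, -1.5) and r² = 338/4 = 84.5.
Check Q: distance² to centre = 42.5 ≤ 84.5, so it lies inside.
All remaining points lie in this disk, and no smaller disk contains both endpoints, so this is the minimum enclosing circle.

84.5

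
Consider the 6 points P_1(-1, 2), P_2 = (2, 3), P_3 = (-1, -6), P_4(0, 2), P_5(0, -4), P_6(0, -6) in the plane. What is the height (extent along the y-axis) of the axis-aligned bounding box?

9

max y = 3, min y = -6, so height = 9.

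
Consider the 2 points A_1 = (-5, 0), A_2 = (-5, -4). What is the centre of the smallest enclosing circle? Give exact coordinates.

The smallest circle enclosing two points has them as diameter endpoints.
Centre = midpoint = (-5, -2); r² = |A_1A_2|²/4 = 16/4 = 4.
Centre = (-5, -2).

(-5, -2)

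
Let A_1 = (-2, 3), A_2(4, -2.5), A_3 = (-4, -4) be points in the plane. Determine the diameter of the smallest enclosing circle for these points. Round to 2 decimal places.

Side lengths²: A_1A_2² = 66.25, A_1A_3² = 53, A_2A_3² = 66.25.
Since A_2A_3² = 66.25 < 66.25 + 53 = 119.25, the triangle is acute, so the smallest enclosing circle is the circumcircle.
Circumcentre = (-0.375, -1.25), r² = 20.703125.
Diameter = 2r = 2√(20.703125) ≈ 9.10.

9.10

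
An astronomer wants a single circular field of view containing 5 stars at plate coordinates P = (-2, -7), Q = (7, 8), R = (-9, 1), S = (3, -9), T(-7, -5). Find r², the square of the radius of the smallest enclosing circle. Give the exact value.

95.3125

A smallest enclosing disk is always determined by at most three of the input points on its boundary.
The minimum enclosing circle is determined by three boundary points: Q, R, S.
Their circumcentre is (0.75, 0.5) with r² = 95.3125.
The farthest remaining point T is at distance² 90.3125 ≤ 95.3125.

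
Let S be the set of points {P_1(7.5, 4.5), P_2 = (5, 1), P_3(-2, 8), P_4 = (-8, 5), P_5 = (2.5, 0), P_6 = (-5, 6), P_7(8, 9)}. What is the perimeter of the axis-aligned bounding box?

Width = max x − min x = 8 − (-8) = 16.
Height = max y − min y = 9 − 0 = 9.
Perimeter = 2(16 + 9) = 50.

50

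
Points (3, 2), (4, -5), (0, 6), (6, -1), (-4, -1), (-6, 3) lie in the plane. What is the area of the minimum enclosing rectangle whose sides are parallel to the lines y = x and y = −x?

99

In coordinates u = x + y, v = x − y the rectangle is axis-aligned; the map (x,y)→(u,v) scales areas by 2.
u-values: 5, -1, 6, 5, -5, -3; range = 6 − (-5) = 11.
v-values: 1, 9, -6, 7, -3, -9; range = 9 − (-9) = 18.
Area = (11 × 18) / 2 = 99.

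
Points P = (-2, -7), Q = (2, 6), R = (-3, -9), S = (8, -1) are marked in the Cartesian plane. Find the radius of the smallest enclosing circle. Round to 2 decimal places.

The minimum enclosing circle of a finite set is fixed by two of the points (as a diameter) or three (as a circumcircle).
The minimum enclosing circle is determined by three boundary points: Q, R, S.
Their circumcentre is (0.1, -1.7) with r² = 62.9.
The farthest remaining point P is at distance² 32.5 ≤ 62.9.
r = √(62.9) ≈ 7.93.

7.93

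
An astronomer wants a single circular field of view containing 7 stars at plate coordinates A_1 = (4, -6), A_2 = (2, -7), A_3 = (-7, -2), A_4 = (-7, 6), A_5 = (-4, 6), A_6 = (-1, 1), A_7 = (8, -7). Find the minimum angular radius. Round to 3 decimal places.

The minimum enclosing circle of a finite set is fixed by two of the points (as a diameter) or three (as a circumcircle).
The farthest pair is A_4–A_7 with squared distance 394. The circle on this segment as diameter has centre (0.5, -0.5) and r² = 394/4 = 98.5.
Check A_1: distance² to centre = 42.5 ≤ 98.5, so it lies inside.
All remaining points lie in this disk, and no smaller disk contains both endpoints, so this is the minimum enclosing circle.
r = √(98.5) ≈ 9.925.

9.925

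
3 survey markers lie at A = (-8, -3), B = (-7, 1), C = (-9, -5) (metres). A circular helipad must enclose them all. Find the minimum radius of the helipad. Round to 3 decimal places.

Side lengths²: AB² = 17, AC² = 5, BC² = 40.
Since BC² = 40 ≥ 17 + 5 = 22, the angle opposite BC is not acute, so the smallest enclosing circle has BC as diameter.
Centre = midpoint of BC = (-8, -2), r² = 40/4 = 10.
r = √10 ≈ 3.162.

3.162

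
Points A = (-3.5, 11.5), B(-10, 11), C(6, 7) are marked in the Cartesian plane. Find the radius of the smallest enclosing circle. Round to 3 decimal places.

8.246

Side lengths²: AB² = 42.5, AC² = 110.5, BC² = 272.
Since BC² = 272 ≥ 110.5 + 42.5 = 153, the angle opposite BC is not acute, so the smallest enclosing circle has BC as diameter.
Centre = midpoint of BC = (-2, 9), r² = 272/4 = 68.
r = √68 ≈ 8.246.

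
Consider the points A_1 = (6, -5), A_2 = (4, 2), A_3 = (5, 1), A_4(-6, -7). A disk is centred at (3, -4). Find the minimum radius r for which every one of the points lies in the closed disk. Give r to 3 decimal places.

The required radius is the distance from (3, -4) to the farthest point.
Squared distances: 10, 37, 29, 90.
Maximum is 90, attained at A_4.
r = √90 ≈ 9.487.

9.487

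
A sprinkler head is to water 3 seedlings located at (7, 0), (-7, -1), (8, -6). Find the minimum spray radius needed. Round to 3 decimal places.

Call the three points A, B, C in the order given.
Side lengths²: AB² = 197, AC² = 37, BC² = 250.
Since BC² = 250 ≥ 197 + 37 = 234, the angle opposite BC is not acute, so the smallest enclosing circle has BC as diameter.
Centre = midpoint of BC = (0.5, -3.5), r² = 250/4 = 62.5.
r = √(62.5) ≈ 7.906.

7.906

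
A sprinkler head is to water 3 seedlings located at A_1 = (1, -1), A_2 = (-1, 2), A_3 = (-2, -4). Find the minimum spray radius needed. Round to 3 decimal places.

3.041

Side lengths²: A_1A_2² = 13, A_1A_3² = 18, A_2A_3² = 37.
Since A_2A_3² = 37 ≥ 18 + 13 = 31, the angle opposite A_2A_3 is not acute, so the smallest enclosing circle has A_2A_3 as diameter.
Centre = midpoint of A_2A_3 = (-1.5, -1), r² = 37/4 = 9.25.
r = √(9.25) ≈ 3.041.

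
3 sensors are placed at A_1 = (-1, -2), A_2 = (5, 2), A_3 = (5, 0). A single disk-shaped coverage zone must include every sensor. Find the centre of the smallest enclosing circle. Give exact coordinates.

Side lengths²: A_1A_2² = 52, A_1A_3² = 40, A_2A_3² = 4.
Since A_1A_2² = 52 ≥ 40 + 4 = 44, the angle opposite A_1A_2 is not acute, so the smallest enclosing circle has A_1A_2 as diameter.
Centre = midpoint of A_1A_2 = (2, 0), r² = 52/4 = 13.
Centre = (2, 0).

(2, 0)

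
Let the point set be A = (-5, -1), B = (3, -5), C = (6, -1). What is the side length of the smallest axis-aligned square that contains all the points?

The bounding box has width 11 and height 4.
An axis-aligned square enclosing the set must have side ≥ max(width, height).
So the minimum side is max(11, 4) = 11.

11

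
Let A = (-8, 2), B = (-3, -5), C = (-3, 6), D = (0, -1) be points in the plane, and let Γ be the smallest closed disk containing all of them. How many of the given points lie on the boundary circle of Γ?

2

A smallest enclosing disk is always determined by at most three of the input points on its boundary.
The farthest pair is B–C with squared distance 121. The circle on this segment as diameter has centre (-3, 0.5) and r² = 121/4 = 30.25.
Check A: distance² to centre = 27.25 ≤ 30.25, so it lies inside.
All remaining points lie in this disk, and no smaller disk contains both endpoints, so this is the minimum enclosing circle.
The points at distance exactly r from the centre are B, C — 2 points.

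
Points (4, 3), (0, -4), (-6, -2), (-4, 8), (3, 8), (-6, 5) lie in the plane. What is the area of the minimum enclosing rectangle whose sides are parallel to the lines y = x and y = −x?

In coordinates u = x + y, v = x − y the rectangle is axis-aligned; the map (x,y)→(u,v) scales areas by 2.
u-values: 7, -4, -8, 4, 11, -1; range = 11 − (-8) = 19.
v-values: 1, 4, -4, -12, -5, -11; range = 4 − (-12) = 16.
Area = (19 × 16) / 2 = 152.

152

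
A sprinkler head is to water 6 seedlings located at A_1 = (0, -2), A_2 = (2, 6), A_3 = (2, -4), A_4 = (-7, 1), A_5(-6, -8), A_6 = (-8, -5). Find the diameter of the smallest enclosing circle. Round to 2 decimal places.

A smallest enclosing disk is always determined by at most three of the input points on its boundary.
The farthest pair is A_2–A_5 with squared distance 260. The circle on this segment as diameter has centre (-2, -1) and r² = 260/4 = 65.
Check A_1: distance² to centre = 5 ≤ 65, so it lies inside.
All remaining points lie in this disk, and no smaller disk contains both endpoints, so this is the minimum enclosing circle.
Diameter = 2r = 2√65 ≈ 16.12.

16.12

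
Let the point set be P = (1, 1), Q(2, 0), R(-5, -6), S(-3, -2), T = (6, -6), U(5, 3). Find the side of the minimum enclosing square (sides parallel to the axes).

11

The bounding box has width 11 and height 9.
An axis-aligned square enclosing the set must have side ≥ max(width, height).
So the minimum side is max(11, 9) = 11.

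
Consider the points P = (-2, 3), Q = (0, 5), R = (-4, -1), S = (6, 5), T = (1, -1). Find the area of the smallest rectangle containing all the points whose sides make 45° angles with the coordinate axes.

56

In coordinates u = x + y, v = x − y the rectangle is axis-aligned; the map (x,y)→(u,v) scales areas by 2.
u-values: 1, 5, -5, 11, 0; range = 11 − (-5) = 16.
v-values: -5, -5, -3, 1, 2; range = 2 − (-5) = 7.
Area = (16 × 7) / 2 = 56.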